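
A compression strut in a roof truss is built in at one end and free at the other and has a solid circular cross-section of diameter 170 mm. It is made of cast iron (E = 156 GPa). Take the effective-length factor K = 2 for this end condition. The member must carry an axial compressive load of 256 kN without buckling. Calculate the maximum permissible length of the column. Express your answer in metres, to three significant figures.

L_max ≈ 7.85 m

I = πd⁴/64 = π×170⁴/64 = 4.100×10^7 mm⁴
I = 4.100×10^-5 m⁴
At the buckling limit P_cr = P = 2.560×10^5 N
From P_cr = π²EI/(K·L)²:  L = (1/K)·√(π²EI/P_cr) = (1/2)·√(π²×1.56×10^11×4.100×10^-5/2.560×10^5)
L = 7.85 m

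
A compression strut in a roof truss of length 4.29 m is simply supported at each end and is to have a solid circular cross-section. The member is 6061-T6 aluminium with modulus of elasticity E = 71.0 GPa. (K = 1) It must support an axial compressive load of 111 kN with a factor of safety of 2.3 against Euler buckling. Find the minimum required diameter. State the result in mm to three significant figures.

d ≈ 108 mm

Required P_cr = n·P = 2.3 × 111 = 255.3 kN
L_e = K·L = 1 × 4.29 = 4.290 m
Required I = P_cr·L_e²/(π²E) = 2.553×10^5 × 4.290² / (π² × 7.10×10^10) = 6.705×10^-6 m⁴
I_req = 6.705×10^6 mm⁴
Solid circle: I = πd⁴/64  ⇒  d = (64I/π)^(1/4) = (64×6.705×10^6/π)^(1/4) = 108 mm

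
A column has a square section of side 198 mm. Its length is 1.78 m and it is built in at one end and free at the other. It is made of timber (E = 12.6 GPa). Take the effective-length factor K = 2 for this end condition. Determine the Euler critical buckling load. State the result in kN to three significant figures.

I = a⁴/12 = 198⁴/12 = 1.281×10^8 mm⁴
I = 1.281×10^8 mm⁴ = 1.281×10^-4 m⁴
Effective length L_e = K·L = 2 × 1.78 = 3.560 m
P_cr = π²EI / L_e² = π² × 12.6×10⁹ × 1.281×10^-4 / 3.560² = 1.257×10^6 N

P_cr ≈ 1260 kN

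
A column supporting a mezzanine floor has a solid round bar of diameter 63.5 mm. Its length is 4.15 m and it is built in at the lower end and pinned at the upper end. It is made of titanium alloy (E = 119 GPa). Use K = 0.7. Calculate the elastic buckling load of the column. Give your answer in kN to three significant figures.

I = πd⁴/64 = π×63.5⁴/64 = 7.981×10^5 mm⁴
I = 7.981×10^5 mm⁴ = 7.981×10^-7 m⁴
Effective length L_e = K·L = 0.7 × 4.15 = 2.905 m
P_cr = π²EI / L_e² = π² × 119×10⁹ × 7.981×10^-7 / 2.905² = 1.111×10^5 N

P_cr ≈ 111 kN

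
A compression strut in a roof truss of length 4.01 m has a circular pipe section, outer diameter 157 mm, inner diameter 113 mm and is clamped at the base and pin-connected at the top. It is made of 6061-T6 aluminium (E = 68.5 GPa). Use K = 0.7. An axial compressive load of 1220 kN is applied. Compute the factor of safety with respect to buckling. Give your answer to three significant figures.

d_o = 157 mm, d_i = 113 mm
I = π(d_o⁴ − d_i⁴)/64 = π(157⁴ − 113.0⁴)/64 = 2.182×10^7 mm⁴
I = 2.182×10^7 mm⁴ = 2.182×10^-5 m⁴
Effective length L_e = K·L = 0.7 × 4.01 = 2.807 m
P_cr = π²EI / L_e² = π² × 68.5×10⁹ × 2.182×10^-5 / 2.807² = 1.872×10^6 N
Factor of safety n = P_cr / P = 1872.3 / 1220 = 1.53

n ≈ 1.53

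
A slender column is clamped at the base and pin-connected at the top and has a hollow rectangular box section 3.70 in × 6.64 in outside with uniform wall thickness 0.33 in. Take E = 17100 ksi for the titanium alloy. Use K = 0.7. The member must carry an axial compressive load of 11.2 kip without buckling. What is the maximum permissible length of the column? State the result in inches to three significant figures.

L_max ≈ 657 in

Inner dimensions: h_i = 6.64 − 2×0.33 = 5.980 in, b_i = 3.70 − 2×0.33 = 3.040 in
Weak-axis I_min = (h_o·b_o³ − h_i·b_i³)/12 with b_o = 3.70, b_i = 3.040 in (shorter outer/inner sides).
I_min = (6.64×3.70³ − 5.980×3.040³)/12 = 14.03 in⁴
At the buckling limit P_cr = P = 1.120×10^4 lb
From P_cr = π²EI/(K·L)²:  L = (1/K)·√(π²EI/P_cr) = (1/0.7)·√(π²×1.71×10^7×14.03/1.120×10^4)
L = 657 in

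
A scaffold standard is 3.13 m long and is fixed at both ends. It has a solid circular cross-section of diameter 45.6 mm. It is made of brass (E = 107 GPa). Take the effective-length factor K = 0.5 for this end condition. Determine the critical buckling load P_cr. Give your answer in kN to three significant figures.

P_cr ≈ 91.5 kN

I = πd⁴/64 = π×45.6⁴/64 = 2.122×10^5 mm⁴
I = 2.122×10^5 mm⁴ = 2.122×10^-7 m⁴
Effective length L_e = K·L = 0.5 × 3.13 = 1.565 m
P_cr = π²EI / L_e² = π² × 107×10⁹ × 2.122×10^-7 / 1.565² = 9.151×10^4 N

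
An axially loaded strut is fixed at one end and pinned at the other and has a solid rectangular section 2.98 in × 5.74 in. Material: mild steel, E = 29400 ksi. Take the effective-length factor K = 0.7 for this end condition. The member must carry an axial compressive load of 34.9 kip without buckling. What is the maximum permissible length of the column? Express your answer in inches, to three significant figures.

L_max ≈ 463 in

Buckling occurs about the weak axis: I_min = h·b³/12 with b = 2.98 in (the shorter side).
I_min = 5.74×2.98³/12 = 12.66 in⁴
At the buckling limit P_cr = P = 3.490×10^4 lb
From P_cr = π²EI/(K·L)²:  L = (1/K)·√(π²EI/P_cr) = (1/0.7)·√(π²×2.94×10^7×12.66/3.490×10^4)
L = 463 in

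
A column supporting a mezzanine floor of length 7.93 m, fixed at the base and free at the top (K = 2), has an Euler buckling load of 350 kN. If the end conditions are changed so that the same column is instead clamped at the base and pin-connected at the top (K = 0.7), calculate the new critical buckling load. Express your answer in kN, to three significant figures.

P_cr ≈ 2860 kN

P_cr ∝ 1/K², so P_cr,new = P_cr,old × (K_old/K_new)² = 350 × (2/0.7)²
= 350 × 8.163 = 2860 kN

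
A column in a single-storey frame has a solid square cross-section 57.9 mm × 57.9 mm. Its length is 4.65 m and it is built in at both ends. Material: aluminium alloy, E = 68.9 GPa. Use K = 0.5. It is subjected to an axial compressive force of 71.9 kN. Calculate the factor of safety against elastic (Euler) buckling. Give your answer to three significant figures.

I = a⁴/12 = 57.9⁴/12 = 9.366×10^5 mm⁴
I = 9.366×10^5 mm⁴ = 9.366×10^-7 m⁴
Effective length L_e = K·L = 0.5 × 4.65 = 2.325 m
P_cr = π²EI / L_e² = π² × 68.9×10⁹ × 9.366×10^-7 / 2.325² = 1.178×10^5 N
Factor of safety n = P_cr / P = 117.82 / 71.9 = 1.64

n ≈ 1.64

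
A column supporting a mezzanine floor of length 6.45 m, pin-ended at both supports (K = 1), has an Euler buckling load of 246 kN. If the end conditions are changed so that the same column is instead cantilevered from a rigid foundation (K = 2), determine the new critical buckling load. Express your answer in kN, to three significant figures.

P_cr ≈ 61.5 kN

P_cr ∝ 1/K², so P_cr,new = P_cr,old × (K_old/K_new)² = 246 × (1/2)²
= 246 × 0.2500 = 61.5 kN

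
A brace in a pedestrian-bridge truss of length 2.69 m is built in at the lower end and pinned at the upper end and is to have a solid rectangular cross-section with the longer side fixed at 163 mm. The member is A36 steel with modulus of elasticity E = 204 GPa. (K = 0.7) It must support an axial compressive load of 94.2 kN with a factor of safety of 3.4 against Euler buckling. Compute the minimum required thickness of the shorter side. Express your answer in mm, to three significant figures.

Required P_cr = n·P = 3.4 × 94.2 = 320.3 kN
L_e = K·L = 0.7 × 2.69 = 1.883 m
Required I = P_cr·L_e²/(π²E) = 3.203×10^5 × 1.883² / (π² × 2.04×10^11) = 5.640×10^-7 m⁴
I_req = 5.640×10^5 mm⁴
Rectangle, weak axis: I_min = h·b³/12 with h = 163 mm fixed  ⇒  b = (12I/h)^(1/3) = 34.6 mm

b ≈ 34.6 mm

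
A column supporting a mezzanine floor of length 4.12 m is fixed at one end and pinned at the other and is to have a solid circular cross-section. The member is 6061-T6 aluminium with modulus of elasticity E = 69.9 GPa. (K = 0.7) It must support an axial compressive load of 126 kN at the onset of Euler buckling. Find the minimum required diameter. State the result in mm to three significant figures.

d ≈ 74.6 mm

L_e = K·L = 0.7 × 4.12 = 2.884 m
Required I = P_cr·L_e²/(π²E) = 1.260×10^5 × 2.884² / (π² × 6.99×10^10) = 1.519×10^-6 m⁴
I_req = 1.519×10^6 mm⁴
Solid circle: I = πd⁴/64  ⇒  d = (64I/π)^(1/4) = (64×1.519×10^6/π)^(1/4) = 74.6 mm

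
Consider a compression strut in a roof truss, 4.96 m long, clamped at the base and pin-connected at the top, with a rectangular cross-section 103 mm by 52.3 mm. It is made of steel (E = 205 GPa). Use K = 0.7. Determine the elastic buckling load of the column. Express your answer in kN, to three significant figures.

Buckling occurs about the weak axis: I_min = h·b³/12 with b = 52.3 mm (the shorter side).
I_min = 103×52.3³/12 = 1.228×10^6 mm⁴
I = 1.228×10^6 mm⁴ = 1.228×10^-6 m⁴
Effective length L_e = K·L = 0.7 × 4.96 = 3.472 m
P_cr = π²EI / L_e² = π² × 205×10⁹ × 1.228×10^-6 / 3.472² = 2.061×10^5 N

P_cr ≈ 206 kN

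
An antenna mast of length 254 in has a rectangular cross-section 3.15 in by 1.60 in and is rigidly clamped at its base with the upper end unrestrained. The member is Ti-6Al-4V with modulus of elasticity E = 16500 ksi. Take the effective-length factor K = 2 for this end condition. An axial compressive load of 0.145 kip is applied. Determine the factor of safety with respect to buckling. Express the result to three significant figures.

n ≈ 4.68

Buckling occurs about the weak axis: I_min = h·b³/12 with b = 1.60 in (the shorter side).
I_min = 3.15×1.60³/12 = 1.075 in⁴
Effective length L_e = K·L = 2 × 254 = 508.0 in
P_cr = π²EI / L_e² = π² × 16500×10³ × 1.075 / 508.0² = 678.5 lb
Factor of safety n = P_cr / P = 0.67849 / 0.145 = 4.68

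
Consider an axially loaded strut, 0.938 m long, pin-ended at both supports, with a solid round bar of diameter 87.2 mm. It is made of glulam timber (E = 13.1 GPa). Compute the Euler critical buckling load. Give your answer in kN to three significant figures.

P_cr ≈ 417 kN

I = πd⁴/64 = π×87.2⁴/64 = 2.838×10^6 mm⁴
I = 2.838×10^6 mm⁴ = 2.838×10^-6 m⁴
Effective length L_e = K·L = 1 × 0.938 = 0.9380 m
P_cr = π²EI / L_e² = π² × 13.1×10⁹ × 2.838×10^-6 / 0.9380² = 4.171×10^5 N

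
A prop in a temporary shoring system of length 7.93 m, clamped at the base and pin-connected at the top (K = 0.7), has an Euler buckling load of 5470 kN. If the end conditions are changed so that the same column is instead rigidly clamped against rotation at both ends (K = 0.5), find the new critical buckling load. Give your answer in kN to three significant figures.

P_cr ≈ 10700 kN

P_cr ∝ 1/K², so P_cr,new = P_cr,old × (K_old/K_new)² = 5470 × (0.7/0.5)²
= 5470 × 1.960 = 10700 kN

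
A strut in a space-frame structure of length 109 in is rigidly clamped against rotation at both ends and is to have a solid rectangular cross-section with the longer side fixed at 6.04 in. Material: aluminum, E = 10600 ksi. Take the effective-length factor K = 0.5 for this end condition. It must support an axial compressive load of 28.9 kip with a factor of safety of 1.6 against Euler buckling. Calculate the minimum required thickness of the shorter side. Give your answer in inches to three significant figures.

b ≈ 1.38 in

Required P_cr = n·P = 1.6 × 28.9 = 46.24 kip
L_e = K·L = 0.5 × 109 = 54.50 in
Required I = P_cr·L_e²/(π²E) = 4.624×10^4 × 54.50² / (π² × 1.06×10^7) = 1.313 in⁴
Rectangle, weak axis: I_min = h·b³/12 with h = 6.04 in fixed  ⇒  b = (12I/h)^(1/3) = 1.38 in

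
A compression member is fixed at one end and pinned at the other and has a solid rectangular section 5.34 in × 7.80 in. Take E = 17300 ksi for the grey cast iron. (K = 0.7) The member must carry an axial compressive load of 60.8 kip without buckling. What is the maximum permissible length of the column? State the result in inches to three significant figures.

Buckling occurs about the weak axis: I_min = h·b³/12 with b = 5.34 in (the shorter side).
I_min = 7.80×5.34³/12 = 98.98 in⁴
At the buckling limit P_cr = P = 6.080×10^4 lb
From P_cr = π²EI/(K·L)²:  L = (1/K)·√(π²EI/P_cr) = (1/0.7)·√(π²×1.73×10^7×98.98/6.080×10^4)
L = 753 in

L_max ≈ 753 in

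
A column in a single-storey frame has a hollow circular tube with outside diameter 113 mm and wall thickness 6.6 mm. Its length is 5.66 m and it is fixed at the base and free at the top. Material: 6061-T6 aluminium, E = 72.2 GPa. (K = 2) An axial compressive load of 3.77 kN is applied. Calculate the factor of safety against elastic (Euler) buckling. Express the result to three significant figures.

Inner diameter d_i = 113 − 2×6.6 = 99.80 mm
I = π(d_o⁴ − d_i⁴)/64 = π(113⁴ − 99.80⁴)/64 = 3.134×10^6 mm⁴
I = 3.134×10^6 mm⁴ = 3.134×10^-6 m⁴
Effective length L_e = K·L = 2 × 5.66 = 11.32 m
P_cr = π²EI / L_e² = π² × 72.2×10⁹ × 3.134×10^-6 / 11.32² = 1.743×10^4 N
Factor of safety n = P_cr / P = 17.428 / 3.77 = 4.62

n ≈ 4.62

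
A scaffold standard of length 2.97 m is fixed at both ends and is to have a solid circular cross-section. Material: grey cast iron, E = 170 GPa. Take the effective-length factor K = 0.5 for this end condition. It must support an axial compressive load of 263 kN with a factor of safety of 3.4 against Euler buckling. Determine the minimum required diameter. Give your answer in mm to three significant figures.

d ≈ 70.0 mm

Required P_cr = n·P = 3.4 × 263 = 894.2 kN
L_e = K·L = 0.5 × 2.97 = 1.485 m
Required I = P_cr·L_e²/(π²E) = 8.942×10^5 × 1.485² / (π² × 1.70×10^11) = 1.175×10^-6 m⁴
I_req = 1.175×10^6 mm⁴
Solid circle: I = πd⁴/64  ⇒  d = (64I/π)^(1/4) = (64×1.175×10^6/π)^(1/4) = 70.0 mm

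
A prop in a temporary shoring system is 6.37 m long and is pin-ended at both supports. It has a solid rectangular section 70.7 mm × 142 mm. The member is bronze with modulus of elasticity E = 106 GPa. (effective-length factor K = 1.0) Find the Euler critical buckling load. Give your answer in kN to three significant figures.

P_cr ≈ 108 kN

Buckling occurs about the weak axis: I_min = h·b³/12 with b = 70.7 mm (the shorter side).
I_min = 142×70.7³/12 = 4.182×10^6 mm⁴
I = 4.182×10^6 mm⁴ = 4.182×10^-6 m⁴
Effective length L_e = K·L = 1 × 6.37 = 6.370 m
P_cr = π²EI / L_e² = π² × 106×10⁹ × 4.182×10^-6 / 6.370² = 1.078×10^5 N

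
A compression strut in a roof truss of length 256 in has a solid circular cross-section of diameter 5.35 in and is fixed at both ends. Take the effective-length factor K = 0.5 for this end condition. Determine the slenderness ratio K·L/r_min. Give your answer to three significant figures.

λ ≈ 95.7

I = πd⁴/64 = π×5.35⁴/64 = 40.21 in⁴
A = 22.48 in²;  r_min = √(I/A) = √(40.21/22.48) = 1.338 in
L_e = K·L = 0.5 × 256 = 128.0 in
λ = L_e / r_min = 128.00 / 1.338 = 95.7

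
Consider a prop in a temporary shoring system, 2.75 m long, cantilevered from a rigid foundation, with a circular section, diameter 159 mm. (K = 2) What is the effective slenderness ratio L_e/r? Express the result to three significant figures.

For a solid circle r = d/4 = 159/4 = 39.75 mm
L_e = K·L = 2 × 2.75 m = 5.500 m = 5500.0 mm
λ = L_e / r_min = 5500.0 / 39.75 = 138

λ ≈ 138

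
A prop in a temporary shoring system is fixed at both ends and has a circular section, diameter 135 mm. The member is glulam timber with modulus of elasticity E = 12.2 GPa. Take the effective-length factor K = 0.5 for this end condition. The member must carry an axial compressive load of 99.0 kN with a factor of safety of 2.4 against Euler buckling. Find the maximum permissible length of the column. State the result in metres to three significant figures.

L_max ≈ 5.75 m

I = πd⁴/64 = π×135⁴/64 = 1.630×10^7 mm⁴
I = 1.630×10^-5 m⁴
Required critical load P_cr = n·P = 2.4 × 99.0 = 237.6 kN = 2.376×10^5 N
From P_cr = π²EI/(K·L)²:  L = (1/K)·√(π²EI/P_cr) = (1/0.5)·√(π²×1.22×10^10×1.630×10^-5/2.376×10^5)
L = 5.75 m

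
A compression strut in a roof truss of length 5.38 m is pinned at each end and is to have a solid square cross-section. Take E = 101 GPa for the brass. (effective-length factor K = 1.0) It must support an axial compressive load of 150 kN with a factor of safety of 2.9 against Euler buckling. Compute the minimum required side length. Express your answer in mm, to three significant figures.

a ≈ 111 mm

Required P_cr = n·P = 2.9 × 150 = 435.0 kN
L_e = K·L = 1 × 5.38 = 5.380 m
Required I = P_cr·L_e²/(π²E) = 4.350×10^5 × 5.380² / (π² × 1.01×10^11) = 1.263×10^-5 m⁴
I_req = 1.263×10^7 mm⁴
Solid square: I = a⁴/12  ⇒  a = (12I)^(1/4) = (12×1.263×10^7)^(1/4) = 111 mm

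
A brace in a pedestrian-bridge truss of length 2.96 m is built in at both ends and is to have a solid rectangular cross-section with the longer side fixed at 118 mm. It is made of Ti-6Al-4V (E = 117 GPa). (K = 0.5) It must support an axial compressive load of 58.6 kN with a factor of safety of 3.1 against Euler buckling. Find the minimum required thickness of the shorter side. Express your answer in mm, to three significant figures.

b ≈ 32.7 mm

Required P_cr = n·P = 3.1 × 58.6 = 181.7 kN
L_e = K·L = 0.5 × 2.96 = 1.480 m
Required I = P_cr·L_e²/(π²E) = 1.817×10^5 × 1.480² / (π² × 1.17×10^11) = 3.446×10^-7 m⁴
I_req = 3.446×10^5 mm⁴
Rectangle, weak axis: I_min = h·b³/12 with h = 118 mm fixed  ⇒  b = (12I/h)^(1/3) = 32.7 mm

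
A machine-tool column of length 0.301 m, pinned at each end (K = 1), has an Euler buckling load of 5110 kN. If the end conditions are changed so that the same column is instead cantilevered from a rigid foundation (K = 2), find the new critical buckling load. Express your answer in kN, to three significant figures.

P_cr ∝ 1/K², so P_cr,new = P_cr,old × (K_old/K_new)² = 5110 × (1/2)²
= 5110 × 0.2500 = 1280 kN

P_cr ≈ 1280 kN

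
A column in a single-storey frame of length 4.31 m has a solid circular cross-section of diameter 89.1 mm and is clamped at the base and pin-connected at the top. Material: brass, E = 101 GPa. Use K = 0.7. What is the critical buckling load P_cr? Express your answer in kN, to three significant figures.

P_cr ≈ 339 kN

I = πd⁴/64 = π×89.1⁴/64 = 3.094×10^6 mm⁴
I = 3.094×10^6 mm⁴ = 3.094×10^-6 m⁴
Effective length L_e = K·L = 0.7 × 4.31 = 3.017 m
P_cr = π²EI / L_e² = π² × 101×10⁹ × 3.094×10^-6 / 3.017² = 3.388×10^5 N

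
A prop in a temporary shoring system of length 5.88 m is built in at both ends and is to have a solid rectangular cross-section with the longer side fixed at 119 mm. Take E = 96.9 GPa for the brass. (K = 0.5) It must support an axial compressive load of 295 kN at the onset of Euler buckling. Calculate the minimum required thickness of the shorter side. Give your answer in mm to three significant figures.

b ≈ 64.5 mm

L_e = K·L = 0.5 × 5.88 = 2.940 m
Required I = P_cr·L_e²/(π²E) = 2.950×10^5 × 2.940² / (π² × 9.69×10^10) = 2.666×10^-6 m⁴
I_req = 2.666×10^6 mm⁴
Rectangle, weak axis: I_min = h·b³/12 with h = 119 mm fixed  ⇒  b = (12I/h)^(1/3) = 64.5 mm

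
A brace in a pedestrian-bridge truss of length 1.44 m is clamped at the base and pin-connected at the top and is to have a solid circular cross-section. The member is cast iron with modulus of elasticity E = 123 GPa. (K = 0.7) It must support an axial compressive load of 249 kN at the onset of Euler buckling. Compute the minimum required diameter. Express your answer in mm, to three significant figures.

L_e = K·L = 0.7 × 1.44 = 1.008 m
Required I = P_cr·L_e²/(π²E) = 2.490×10^5 × 1.008² / (π² × 1.23×10^11) = 2.084×10^-7 m⁴
I_req = 2.084×10^5 mm⁴
Solid circle: I = πd⁴/64  ⇒  d = (64I/π)^(1/4) = (64×2.084×10^5/π)^(1/4) = 45.4 mm

d ≈ 45.4 mm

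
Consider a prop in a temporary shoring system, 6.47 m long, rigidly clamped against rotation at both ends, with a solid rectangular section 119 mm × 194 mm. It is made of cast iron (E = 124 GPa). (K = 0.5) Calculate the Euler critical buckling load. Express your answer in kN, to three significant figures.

Buckling occurs about the weak axis: I_min = h·b³/12 with b = 119 mm (the shorter side).
I_min = 194×119³/12 = 2.724×10^7 mm⁴
I = 2.724×10^7 mm⁴ = 2.724×10^-5 m⁴
Effective length L_e = K·L = 0.5 × 6.47 = 3.235 m
P_cr = π²EI / L_e² = π² × 124×10⁹ × 2.724×10^-5 / 3.235² = 3.186×10^6 N

P_cr ≈ 3190 kN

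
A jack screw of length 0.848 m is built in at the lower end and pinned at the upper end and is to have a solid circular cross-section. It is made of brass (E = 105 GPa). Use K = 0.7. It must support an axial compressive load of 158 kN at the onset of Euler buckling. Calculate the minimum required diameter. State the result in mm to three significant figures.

d ≈ 32.3 mm

L_e = K·L = 0.7 × 0.848 = 0.5936 m
Required I = P_cr·L_e²/(π²E) = 1.580×10^5 × 0.5936² / (π² × 1.05×10^11) = 5.372×10^-8 m⁴
I_req = 5.372×10^4 mm⁴
Solid circle: I = πd⁴/64  ⇒  d = (64I/π)^(1/4) = (64×5.372×10^4/π)^(1/4) = 32.3 mm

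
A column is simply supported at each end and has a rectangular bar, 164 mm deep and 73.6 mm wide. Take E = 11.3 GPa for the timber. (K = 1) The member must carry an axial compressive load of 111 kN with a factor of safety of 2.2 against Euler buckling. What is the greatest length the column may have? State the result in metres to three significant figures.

Buckling occurs about the weak axis: I_min = h·b³/12 with b = 73.6 mm (the shorter side).
I_min = 164×73.6³/12 = 5.449×10^6 mm⁴
I = 5.449×10^-6 m⁴
Required critical load P_cr = n·P = 2.2 × 111 = 244.2 kN = 2.442×10^5 N
From P_cr = π²EI/(K·L)²:  L = (1/K)·√(π²EI/P_cr) = (1/1)·√(π²×1.13×10^10×5.449×10^-6/2.442×10^5)
L = 1.58 m

L_max ≈ 1.58 m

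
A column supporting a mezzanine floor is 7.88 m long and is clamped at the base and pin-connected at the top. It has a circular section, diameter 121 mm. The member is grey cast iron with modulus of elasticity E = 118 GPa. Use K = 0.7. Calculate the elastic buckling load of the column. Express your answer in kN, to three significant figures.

P_cr ≈ 403 kN

I = πd⁴/64 = π×121⁴/64 = 1.052×10^7 mm⁴
I = 1.052×10^7 mm⁴ = 1.052×10^-5 m⁴
Effective length L_e = K·L = 0.7 × 7.88 = 5.516 m
P_cr = π²EI / L_e² = π² × 118×10⁹ × 1.052×10^-5 / 5.516² = 4.028×10^5 N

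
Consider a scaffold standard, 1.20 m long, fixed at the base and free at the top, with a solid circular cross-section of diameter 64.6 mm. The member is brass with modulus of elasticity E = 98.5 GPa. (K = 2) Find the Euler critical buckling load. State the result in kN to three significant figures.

P_cr ≈ 144 kN

I = πd⁴/64 = π×64.6⁴/64 = 8.549×10^5 mm⁴
I = 8.549×10^5 mm⁴ = 8.549×10^-7 m⁴
Effective length L_e = K·L = 2 × 1.20 = 2.400 m
P_cr = π²EI / L_e² = π² × 98.5×10⁹ × 8.549×10^-7 / 2.400² = 1.443×10^5 N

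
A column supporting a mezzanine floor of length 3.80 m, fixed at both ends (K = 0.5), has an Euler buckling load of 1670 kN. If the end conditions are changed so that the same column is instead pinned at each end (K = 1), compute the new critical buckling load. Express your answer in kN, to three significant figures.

P_cr ∝ 1/K², so P_cr,new = P_cr,old × (K_old/K_new)² = 1670 × (0.5/1)²
= 1670 × 0.2500 = 418 kN

P_cr ≈ 418 kN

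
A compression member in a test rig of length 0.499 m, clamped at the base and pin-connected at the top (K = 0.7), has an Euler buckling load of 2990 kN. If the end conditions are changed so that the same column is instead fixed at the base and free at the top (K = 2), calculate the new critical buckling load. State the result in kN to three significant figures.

P_cr ∝ 1/K², so P_cr,new = P_cr,old × (K_old/K_new)² = 2990 × (0.7/2)²
= 2990 × 0.1225 = 366 kN

P_cr ≈ 366 kN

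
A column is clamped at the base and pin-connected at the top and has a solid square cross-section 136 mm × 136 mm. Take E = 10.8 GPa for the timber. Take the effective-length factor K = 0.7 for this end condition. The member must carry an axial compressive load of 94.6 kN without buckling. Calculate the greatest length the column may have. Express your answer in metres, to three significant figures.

I = a⁴/12 = 136⁴/12 = 2.851×10^7 mm⁴
I = 2.851×10^-5 m⁴
At the buckling limit P_cr = P = 9.460×10^4 N
From P_cr = π²EI/(K·L)²:  L = (1/K)·√(π²EI/P_cr) = (1/0.7)·√(π²×1.08×10^10×2.851×10^-5/9.460×10^4)
L = 8.10 m

L_max ≈ 8.10 m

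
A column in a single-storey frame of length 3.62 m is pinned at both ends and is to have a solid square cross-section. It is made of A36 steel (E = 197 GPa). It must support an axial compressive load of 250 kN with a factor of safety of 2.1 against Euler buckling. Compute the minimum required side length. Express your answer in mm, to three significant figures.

Required P_cr = n·P = 2.1 × 250 = 525.0 kN
L_e = K·L = 1 × 3.62 = 3.620 m
Required I = P_cr·L_e²/(π²E) = 5.250×10^5 × 3.620² / (π² × 1.97×10^11) = 3.538×10^-6 m⁴
I_req = 3.538×10^6 mm⁴
Solid square: I = a⁴/12  ⇒  a = (12I)^(1/4) = (12×3.538×10^6)^(1/4) = 80.7 mm

a ≈ 80.7 mm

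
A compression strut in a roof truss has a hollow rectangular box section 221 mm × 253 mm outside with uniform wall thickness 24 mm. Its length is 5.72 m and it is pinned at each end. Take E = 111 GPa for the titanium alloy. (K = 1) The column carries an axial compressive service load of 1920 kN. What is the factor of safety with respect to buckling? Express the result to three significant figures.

n ≈ 2.43

Inner dimensions: h_i = 253 − 2×24 = 205.0 mm, b_i = 221 − 2×24 = 173.0 mm
Weak-axis I_min = (h_o·b_o³ − h_i·b_i³)/12 with b_o = 221, b_i = 173.0 mm (shorter outer/inner sides).
I_min = (253×221³ − 205.0×173.0³)/12 = 1.391×10^8 mm⁴
I = 1.391×10^8 mm⁴ = 1.391×10^-4 m⁴
Effective length L_e = K·L = 1 × 5.72 = 5.720 m
P_cr = π²EI / L_e² = π² × 111×10⁹ × 1.391×10^-4 / 5.720² = 4.658×10^6 N
Factor of safety n = P_cr / P = 4658.2 / 1920 = 2.43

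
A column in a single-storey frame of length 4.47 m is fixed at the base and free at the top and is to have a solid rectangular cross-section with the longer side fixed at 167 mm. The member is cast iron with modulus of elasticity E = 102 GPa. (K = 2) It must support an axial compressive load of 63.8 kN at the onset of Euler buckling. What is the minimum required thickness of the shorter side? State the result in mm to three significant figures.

L_e = K·L = 2 × 4.47 = 8.940 m
Required I = P_cr·L_e²/(π²E) = 6.380×10^4 × 8.940² / (π² × 1.02×10^11) = 5.065×10^-6 m⁴
I_req = 5.065×10^6 mm⁴
Rectangle, weak axis: I_min = h·b³/12 with h = 167 mm fixed  ⇒  b = (12I/h)^(1/3) = 71.4 mm

b ≈ 71.4 mm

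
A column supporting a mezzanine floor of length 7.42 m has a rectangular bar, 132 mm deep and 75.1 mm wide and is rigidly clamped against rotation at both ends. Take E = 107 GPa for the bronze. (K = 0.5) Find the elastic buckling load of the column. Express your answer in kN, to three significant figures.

P_cr ≈ 357 kN

Buckling occurs about the weak axis: I_min = h·b³/12 with b = 75.1 mm (the shorter side).
I_min = 132×75.1³/12 = 4.659×10^6 mm⁴
I = 4.659×10^6 mm⁴ = 4.659×10^-6 m⁴
Effective length L_e = K·L = 0.5 × 7.42 = 3.710 m
P_cr = π²EI / L_e² = π² × 107×10⁹ × 4.659×10^-6 / 3.710² = 3.575×10^5 N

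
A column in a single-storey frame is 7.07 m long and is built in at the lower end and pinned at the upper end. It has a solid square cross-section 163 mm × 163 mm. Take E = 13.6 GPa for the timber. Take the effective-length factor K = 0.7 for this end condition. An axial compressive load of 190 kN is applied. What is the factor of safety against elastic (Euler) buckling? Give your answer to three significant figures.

I = a⁴/12 = 163⁴/12 = 5.883×10^7 mm⁴
I = 5.883×10^7 mm⁴ = 5.883×10^-5 m⁴
Effective length L_e = K·L = 0.7 × 7.07 = 4.949 m
P_cr = π²EI / L_e² = π² × 13.6×10⁹ × 5.883×10^-5 / 4.949² = 3.224×10^5 N
Factor of safety n = P_cr / P = 322.38 / 190 = 1.70

n ≈ 1.70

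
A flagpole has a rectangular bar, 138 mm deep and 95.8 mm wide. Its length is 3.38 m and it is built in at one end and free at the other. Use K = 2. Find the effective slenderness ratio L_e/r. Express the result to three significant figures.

λ ≈ 244

Buckling occurs about the weak axis: I_min = h·b³/12 with b = 95.8 mm (the shorter side).
I_min = 138×95.8³/12 = 1.011×10^7 mm⁴
A = 1.322×10^4 mm²;  r_min = √(I/A) = √(1.011×10^7/1.322×10^4) = 27.66 mm
L_e = K·L = 2 × 3.38 m = 6.760 m = 6760.0 mm
λ = L_e / r_min = 6760.0 / 27.66 = 244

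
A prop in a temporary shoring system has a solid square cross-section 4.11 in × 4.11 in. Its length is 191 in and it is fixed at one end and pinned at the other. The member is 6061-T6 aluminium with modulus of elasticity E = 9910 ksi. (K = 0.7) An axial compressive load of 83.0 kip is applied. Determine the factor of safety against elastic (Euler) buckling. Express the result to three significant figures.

n ≈ 1.57

I = a⁴/12 = 4.11⁴/12 = 23.78 in⁴
Effective length L_e = K·L = 0.7 × 191 = 133.7 in
P_cr = π²EI / L_e² = π² × 9910×10³ × 23.78 / 133.7² = 1.301×10^5 lb
Factor of safety n = P_cr / P = 130.11 / 83.0 = 1.57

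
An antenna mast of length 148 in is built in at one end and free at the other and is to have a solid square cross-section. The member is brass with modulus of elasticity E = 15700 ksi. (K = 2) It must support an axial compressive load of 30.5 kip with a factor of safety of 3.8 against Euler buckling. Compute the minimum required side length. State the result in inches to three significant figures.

Required P_cr = n·P = 3.8 × 30.5 = 115.9 kip
L_e = K·L = 2 × 148 = 296.0 in
Required I = P_cr·L_e²/(π²E) = 1.159×10^5 × 296.0² / (π² × 1.57×10^7) = 65.53 in⁴
Solid square: I = a⁴/12  ⇒  a = (12I)^(1/4) = (12×65.53)^(1/4) = 5.30 in

a ≈ 5.30 in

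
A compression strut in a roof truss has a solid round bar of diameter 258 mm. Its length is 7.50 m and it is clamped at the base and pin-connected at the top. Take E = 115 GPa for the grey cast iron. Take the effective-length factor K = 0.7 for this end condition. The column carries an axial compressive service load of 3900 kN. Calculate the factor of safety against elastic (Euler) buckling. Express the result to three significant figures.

n ≈ 2.30

I = πd⁴/64 = π×258⁴/64 = 2.175×10^8 mm⁴
I = 2.175×10^8 mm⁴ = 2.175×10^-4 m⁴
Effective length L_e = K·L = 0.7 × 7.50 = 5.250 m
P_cr = π²EI / L_e² = π² × 115×10⁹ × 2.175×10^-4 / 5.250² = 8.956×10^6 N
Factor of safety n = P_cr / P = 8956.3 / 3900 = 2.30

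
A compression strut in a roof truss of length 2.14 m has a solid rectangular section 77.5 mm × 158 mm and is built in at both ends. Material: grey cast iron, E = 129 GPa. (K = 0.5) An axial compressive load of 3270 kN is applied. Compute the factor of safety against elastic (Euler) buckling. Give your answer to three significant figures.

Buckling occurs about the weak axis: I_min = h·b³/12 with b = 77.5 mm (the shorter side).
I_min = 158×77.5³/12 = 6.129×10^6 mm⁴
I = 6.129×10^6 mm⁴ = 6.129×10^-6 m⁴
Effective length L_e = K·L = 0.5 × 2.14 = 1.070 m
P_cr = π²EI / L_e² = π² × 129×10⁹ × 6.129×10^-6 / 1.070² = 6.816×10^6 N
Factor of safety n = P_cr / P = 6815.6 / 3270 = 2.08

n ≈ 2.08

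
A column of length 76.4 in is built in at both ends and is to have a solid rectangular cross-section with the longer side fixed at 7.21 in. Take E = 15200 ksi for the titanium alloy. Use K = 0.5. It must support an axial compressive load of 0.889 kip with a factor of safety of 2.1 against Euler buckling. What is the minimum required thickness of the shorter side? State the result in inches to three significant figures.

Required P_cr = n·P = 2.1 × 0.889 = 1.867 kip
L_e = K·L = 0.5 × 76.4 = 38.20 in
Required I = P_cr·L_e²/(π²E) = 1.867×10^3 × 38.20² / (π² × 1.52×10^7) = 1.816×10^-2 in⁴
Rectangle, weak axis: I_min = h·b³/12 with h = 7.21 in fixed  ⇒  b = (12I/h)^(1/3) = 0.311 in

b ≈ 0.311 in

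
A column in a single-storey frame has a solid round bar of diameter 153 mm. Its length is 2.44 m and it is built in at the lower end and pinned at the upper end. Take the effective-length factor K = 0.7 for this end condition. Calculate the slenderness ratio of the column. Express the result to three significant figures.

λ ≈ 44.7

For a solid circle r = d/4 = 153/4 = 38.25 mm
L_e = K·L = 0.7 × 2.44 m = 1.708 m = 1708.0 mm
λ = L_e / r_min = 1708.0 / 38.25 = 44.7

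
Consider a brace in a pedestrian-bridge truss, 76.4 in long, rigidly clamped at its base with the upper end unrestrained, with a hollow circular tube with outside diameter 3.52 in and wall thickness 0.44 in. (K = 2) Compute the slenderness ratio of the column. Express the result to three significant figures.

λ ≈ 139

Inner diameter d_i = 3.52 − 2×0.44 = 2.640 in
I = π(d_o⁴ − d_i⁴)/64 = π(3.52⁴ − 2.640⁴)/64 = 5.152 in⁴
A = 4.257 in²;  r_min = √(I/A) = √(5.152/4.257) = 1.100 in
L_e = K·L = 2 × 76.4 = 152.8 in
λ = L_e / r_min = 152.80 / 1.100 = 139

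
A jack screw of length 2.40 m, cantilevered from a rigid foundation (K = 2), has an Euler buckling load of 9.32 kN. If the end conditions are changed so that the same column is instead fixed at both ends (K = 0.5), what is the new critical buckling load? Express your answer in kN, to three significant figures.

P_cr ∝ 1/K², so P_cr,new = P_cr,old × (K_old/K_new)² = 9.32 × (2/0.5)²
= 9.32 × 16.00 = 149 kN

P_cr ≈ 149 kN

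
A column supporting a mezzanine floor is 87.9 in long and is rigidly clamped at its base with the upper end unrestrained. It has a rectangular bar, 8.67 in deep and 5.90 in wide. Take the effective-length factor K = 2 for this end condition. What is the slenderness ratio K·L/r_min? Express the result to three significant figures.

λ ≈ 103

For a rectangle r_min = b/√12 = 5.90/√12 = 1.703 in
L_e = K·L = 2 × 87.9 = 175.8 in
λ = L_e / r_min = 175.80 / 1.703 = 103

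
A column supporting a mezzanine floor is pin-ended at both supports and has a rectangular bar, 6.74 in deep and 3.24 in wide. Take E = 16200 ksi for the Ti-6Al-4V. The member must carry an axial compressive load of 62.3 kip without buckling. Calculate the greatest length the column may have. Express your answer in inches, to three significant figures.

L_max ≈ 221 in

Buckling occurs about the weak axis: I_min = h·b³/12 with b = 3.24 in (the shorter side).
I_min = 6.74×3.24³/12 = 19.10 in⁴
At the buckling limit P_cr = P = 6.230×10^4 lb
From P_cr = π²EI/(K·L)²:  L = (1/K)·√(π²EI/P_cr) = (1/1)·√(π²×1.62×10^7×19.10/6.230×10^4)
L = 221 in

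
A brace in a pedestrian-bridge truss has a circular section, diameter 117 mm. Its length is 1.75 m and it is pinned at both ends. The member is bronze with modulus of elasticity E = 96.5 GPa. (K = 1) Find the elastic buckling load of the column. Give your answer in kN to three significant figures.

I = πd⁴/64 = π×117⁴/64 = 9.198×10^6 mm⁴
I = 9.198×10^6 mm⁴ = 9.198×10^-6 m⁴
Effective length L_e = K·L = 1 × 1.75 = 1.750 m
P_cr = π²EI / L_e² = π² × 96.5×10⁹ × 9.198×10^-6 / 1.750² = 2.861×10^6 N

P_cr ≈ 2860 kN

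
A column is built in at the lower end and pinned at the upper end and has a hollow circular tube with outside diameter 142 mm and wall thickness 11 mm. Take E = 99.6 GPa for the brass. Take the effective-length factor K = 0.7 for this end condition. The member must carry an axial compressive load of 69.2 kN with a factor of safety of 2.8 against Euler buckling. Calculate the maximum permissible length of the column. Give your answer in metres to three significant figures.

L_max ≈ 10.1 m

Inner diameter d_i = 142 − 2×11 = 120.0 mm
I = π(d_o⁴ − d_i⁴)/64 = π(142⁴ − 120.0⁴)/64 = 9.780×10^6 mm⁴
I = 9.780×10^-6 m⁴
Required critical load P_cr = n·P = 2.8 × 69.2 = 193.8 kN = 1.938×10^5 N
From P_cr = π²EI/(K·L)²:  L = (1/K)·√(π²EI/P_cr) = (1/0.7)·√(π²×9.96×10^10×9.780×10^-6/1.938×10^5)
L = 10.1 m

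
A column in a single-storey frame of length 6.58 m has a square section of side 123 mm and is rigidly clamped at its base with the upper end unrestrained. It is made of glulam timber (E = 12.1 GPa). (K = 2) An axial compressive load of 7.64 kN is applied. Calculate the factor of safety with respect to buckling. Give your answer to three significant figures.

I = a⁴/12 = 123⁴/12 = 1.907×10^7 mm⁴
I = 1.907×10^7 mm⁴ = 1.907×10^-5 m⁴
Effective length L_e = K·L = 2 × 6.58 = 13.16 m
P_cr = π²EI / L_e² = π² × 12.1×10⁹ × 1.907×10^-5 / 13.16² = 1.315×10^4 N
Factor of safety n = P_cr / P = 13.153 / 7.64 = 1.72

n ≈ 1.72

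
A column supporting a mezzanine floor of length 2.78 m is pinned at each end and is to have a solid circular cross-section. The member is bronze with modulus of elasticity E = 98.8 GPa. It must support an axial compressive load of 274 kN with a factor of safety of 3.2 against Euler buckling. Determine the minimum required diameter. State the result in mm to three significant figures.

Required P_cr = n·P = 3.2 × 274 = 876.8 kN
L_e = K·L = 1 × 2.78 = 2.780 m
Required I = P_cr·L_e²/(π²E) = 8.768×10^5 × 2.780² / (π² × 9.88×10^10) = 6.949×10^-6 m⁴
I_req = 6.949×10^6 mm⁴
Solid circle: I = πd⁴/64  ⇒  d = (64I/π)^(1/4) = (64×6.949×10^6/π)^(1/4) = 109 mm

d ≈ 109 mm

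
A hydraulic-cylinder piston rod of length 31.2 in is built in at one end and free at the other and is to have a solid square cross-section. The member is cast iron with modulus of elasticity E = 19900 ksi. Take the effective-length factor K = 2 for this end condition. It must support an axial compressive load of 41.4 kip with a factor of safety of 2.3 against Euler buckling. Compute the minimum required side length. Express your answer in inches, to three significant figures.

Required P_cr = n·P = 2.3 × 41.4 = 95.22 kip
L_e = K·L = 2 × 31.2 = 62.40 in
Required I = P_cr·L_e²/(π²E) = 9.522×10^4 × 62.40² / (π² × 1.99×10^7) = 1.888 in⁴
Solid square: I = a⁴/12  ⇒  a = (12I)^(1/4) = (12×1.888)^(1/4) = 2.18 in

a ≈ 2.18 in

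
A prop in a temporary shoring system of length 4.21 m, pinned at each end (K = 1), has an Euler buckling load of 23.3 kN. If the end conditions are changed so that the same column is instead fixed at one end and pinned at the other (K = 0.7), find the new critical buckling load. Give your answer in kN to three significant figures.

P_cr ≈ 47.6 kN

P_cr ∝ 1/K², so P_cr,new = P_cr,old × (K_old/K_new)² = 23.3 × (1/0.7)²
= 23.3 × 2.041 = 47.6 kN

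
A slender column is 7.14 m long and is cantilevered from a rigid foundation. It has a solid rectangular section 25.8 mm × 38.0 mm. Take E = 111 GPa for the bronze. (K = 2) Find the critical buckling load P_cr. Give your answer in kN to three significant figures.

Buckling occurs about the weak axis: I_min = h·b³/12 with b = 25.8 mm (the shorter side).
I_min = 38.0×25.8³/12 = 5.438×10^4 mm⁴
I = 5.438×10^4 mm⁴ = 5.438×10^-8 m⁴
Effective length L_e = K·L = 2 × 7.14 = 14.28 m
P_cr = π²EI / L_e² = π² × 111×10⁹ × 5.438×10^-8 / 14.28² = 292.2 N

P_cr ≈ 0.292 kN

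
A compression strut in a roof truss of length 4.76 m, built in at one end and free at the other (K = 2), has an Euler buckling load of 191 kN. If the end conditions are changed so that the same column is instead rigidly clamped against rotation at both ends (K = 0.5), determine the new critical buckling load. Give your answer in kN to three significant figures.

P_cr ≈ 3060 kN

P_cr ∝ 1/K², so P_cr,new = P_cr,old × (K_old/K_new)² = 191 × (2/0.5)²
= 191 × 16.00 = 3060 kN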